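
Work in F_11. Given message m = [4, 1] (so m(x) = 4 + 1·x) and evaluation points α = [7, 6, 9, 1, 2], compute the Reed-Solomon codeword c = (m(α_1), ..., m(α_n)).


c = [0, 10, 2, 5, 6]

Message polynomial: m(x) = 4 + 1·x (mod 11).
For each evaluation point α_i, compute m(α_i) mod 11:
  α_1 = 7: Horner steps 1 → 0, so m(7) = 0.
  α_2 = 6: Horner steps 1 → 10, so m(6) = 10.
  α_3 = 9: Horner steps 1 → 2, so m(9) = 2.
  α_4 = 1: Horner steps 1 → 5, so m(1) = 5.
  α_5 = 2: Horner steps 1 → 6, so m(2) = 6.
Codeword c = [0, 10, 2, 5, 6] ∈ F_11^5.


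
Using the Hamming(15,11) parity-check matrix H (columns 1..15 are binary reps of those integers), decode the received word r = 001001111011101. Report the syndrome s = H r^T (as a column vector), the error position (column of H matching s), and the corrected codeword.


s = (0, 1, 1, 0)^T, error position = 6, corrected codeword c = 001000111011101

Compute s = H r^T mod 2 one row at a time:
  s_1 = 1 + 1 + 0 + 1 + 1 + 1 + 0 + 1 = 6 ≡ 0 (mod 2).
  s_2 = 0 + 0 + 1 + 1 + 1 + 1 + 0 + 1 = 5 ≡ 1 (mod 2).
  s_3 = 0 + 1 + 1 + 1 + 0 + 1 + 0 + 1 = 5 ≡ 1 (mod 2).
  s_4 = 0 + 1 + 0 + 1 + 1 + 1 + 1 + 1 = 6 ≡ 0 (mod 2).
s = (0, 1, 1, 0)^T — this equals column 6 of H (binary 0110), so error is at position 6.
Correct: flip bit 6 of r = 001001111011101 to get c = 001000111011101.


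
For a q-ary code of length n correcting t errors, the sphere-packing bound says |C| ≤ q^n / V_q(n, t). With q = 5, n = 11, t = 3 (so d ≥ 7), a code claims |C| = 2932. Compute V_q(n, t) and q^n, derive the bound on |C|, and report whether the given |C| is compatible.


V_q(n, t) = 11485, q^n = 48828125, Hamming bound = 4251, |C| = 2932 ≤ bound (satisfied).

Step 1: Compute V_q(n, t) = Σ_{j=0}^3 C(n, j) (q−1)^j.
  j = 0: C(11,0)·(4)^0 = 1·1 = 1.
  j = 1: C(11,1)·(4)^1 = 11·4 = 44.
  j = 2: C(11,2)·(4)^2 = 55·16 = 880.
  j = 3: C(11,3)·(4)^3 = 165·64 = 10560.
  V_q(n, t) = 1 + 44 + 880 + 10560 = 11485.
Step 2: q^n = 5^11 = 48828125.
Step 3: Hamming bound ⌊q^n / V_q(n,t)⌋ = ⌊48828125/11485⌋ = 4251.
Step 4: Compare |C| = 2932 to 4251: satisfied.
The claimed |C| lies below the Hamming bound.


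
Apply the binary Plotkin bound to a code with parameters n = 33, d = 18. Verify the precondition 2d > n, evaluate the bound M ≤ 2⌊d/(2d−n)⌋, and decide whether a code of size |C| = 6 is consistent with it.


Plotkin bound M ≤ 12; given |C| = 6 ≤ bound (satisfied).

Check applicability: 2d = 36, n = 33.
2d − n = 3 > 0, so Plotkin applies.
Compute d/(2d−n) = 18/3 ≈ 6.0000.
⌊d/(2d−n)⌋ = 6.
Plotkin bound: M ≤ 2·6 = 12.
Given |C| = 6, check: satisfied.
This |C| is below the Plotkin bound.


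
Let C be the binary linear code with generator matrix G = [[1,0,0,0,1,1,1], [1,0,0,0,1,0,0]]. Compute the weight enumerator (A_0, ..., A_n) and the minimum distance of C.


Weight distribution: A_0 = 1, A_2 = 2, A_4 = 1. Minimum distance d = 2.

Enumerate all 2^2 = 4 messages m ∈ F_2^2.
For each, compute codeword c = mG in F_2^7, then tally its weight.
  m = 00 → c = 0000000, weight = 0.
  m = 10 → c = 1000111, weight = 4.
  m = 01 → c = 1000100, weight = 2.
  m = 11 → c = 0000011, weight = 2.
Tally weights:
  weight 0: 1 codewords.
  weight 2: 2 codewords.
  weight 4: 1 codewords.
Minimum distance d = smallest w > 0 with A_w > 0 = 2.
Sanity: Σ A_w = 4 = 2^2 = 4 ✓.


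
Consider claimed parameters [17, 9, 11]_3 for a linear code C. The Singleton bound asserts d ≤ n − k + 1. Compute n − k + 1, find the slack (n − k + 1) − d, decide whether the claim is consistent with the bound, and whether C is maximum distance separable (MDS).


Singleton RHS = n − k + 1 = 9, slack = -2, bound violated (no such code; not MDS).

Singleton bound: d ≤ n − k + 1.
Here n = 17, k = 9, so n − k + 1 = 9.
Given d = 11, check d ≤ 9: NO.
Slack = (n − k + 1) − d = -2.
The slack is negative: d = 11 exceeds n − k + 1 = 9 by 2, so the Singleton bound is violated and no linear [17, 9, 11]_3 code can exist. In particular it is not MDS (MDS requires d = n − k + 1 exactly).
Description: the claimed parameters are [17, 9, 11]_3; such a code would be impossible (violates the Singleton bound).


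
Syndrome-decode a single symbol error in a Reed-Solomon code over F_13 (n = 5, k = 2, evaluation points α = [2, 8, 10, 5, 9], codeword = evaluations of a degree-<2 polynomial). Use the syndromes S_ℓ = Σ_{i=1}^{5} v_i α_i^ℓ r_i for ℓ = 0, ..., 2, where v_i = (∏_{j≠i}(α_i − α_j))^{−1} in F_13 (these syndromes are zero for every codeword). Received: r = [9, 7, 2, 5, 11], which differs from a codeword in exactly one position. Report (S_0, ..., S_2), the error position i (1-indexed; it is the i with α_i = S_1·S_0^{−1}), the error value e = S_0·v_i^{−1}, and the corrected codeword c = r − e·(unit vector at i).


S = (5, 12, 8), error at position 4, error magnitude e = 10, c = [9, 7, 2, 8, 11].

Step 1: column multipliers v_i = (∏_{j≠i}(α_i − α_j))^{−1} mod 13.
  i = 1 (α = 2): (2−8)(2−10)(2−5)(2−9) = (−6)·(−8)·(−3)·(−7) = 1008 ≡ 7, so v_1 = 7^{−1} = 2 (mod 13).
  i = 2 (α = 8): (8−2)(8−10)(8−5)(8−9) = 6·(−2)·3·(−1) = 36 ≡ 10, so v_2 = 10^{−1} = 4 (mod 13).
  i = 3 (α = 10): (10−2)(10−8)(10−5)(10−9) = 8·2·5·1 = 80 ≡ 2, so v_3 = 2^{−1} = 7 (mod 13).
  i = 4 (α = 5): (5−2)(5−8)(5−10)(5−9) = 3·(−3)·(−5)·(−4) = −180 ≡ 2, so v_4 = 2^{−1} = 7 (mod 13).
  i = 5 (α = 9): (9−2)(9−8)(9−10)(9−5) = 7·1·(−1)·4 = −28 ≡ 11, so v_5 = 11^{−1} = 6 (mod 13).
  v = [2, 4, 7, 7, 6].
Step 2: syndromes of r = [9, 7, 2, 5, 11] (all sums mod 13).
  S_0 = Σ v_i r_i = 2·9 + 4·7 + 7·2 + 7·5 + 6·11 = 161 ≡ 5.
  S_1 = Σ v_i α_i r_i = 2·2·9 + 4·8·7 + 7·10·2 + 7·5·5 + 6·9·11 = 1169 ≡ 12.
  α_i^2 mod 13 = [4, 12, 9, 12, 3].
  S_2 = Σ v_i α_i^2 r_i = 2·4·9 + 4·12·7 + 7·9·2 + 7·12·5 + 6·3·11 = 1152 ≡ 8.
  S = (5, 12, 8) ≠ 0, so r is not a codeword (an error is present).
Step 3: locate the error. For a single error e at position i, S_ℓ = v_i·e·α_i^ℓ, so α_err = S_1/S_0.
  S_0^{−1} = 5^{−1} = 8 (mod 13), so α_err = 12·8 = 96 ≡ 5 = α_4. Error position i = 4.
  Consistency check: S_2/S_1 = 8·12 = 96 ≡ 5 = α_err ✓ (single-error assumption holds).
Step 4: error magnitude e = S_0/v_4 = S_0·∏_{j≠4}(α_4 − α_j) = 5·2 = 10 ≡ 10 (mod 13).
Step 5: correct position 4: c_4 = r_4 − e = 5 − 10 ≡ 8 (mod 13). Hence c = [9, 7, 2, 8, 11].
  Check: interpolating c through the α_i gives m(x) = 1 + 4·x (degree < 2) with m(α_i) = c_i for every i, so c is indeed a codeword.


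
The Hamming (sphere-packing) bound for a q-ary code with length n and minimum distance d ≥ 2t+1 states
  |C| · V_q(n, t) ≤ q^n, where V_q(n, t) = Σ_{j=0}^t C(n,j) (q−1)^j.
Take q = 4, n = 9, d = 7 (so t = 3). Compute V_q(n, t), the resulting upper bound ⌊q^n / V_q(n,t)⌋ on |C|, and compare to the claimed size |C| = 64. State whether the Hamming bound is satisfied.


V_q(n, t) = 2620, q^n = 262144, Hamming bound = 100, |C| = 64 ≤ bound (satisfied).

Step 1: Compute V_q(n, t) = Σ_{j=0}^3 C(n, j) (q−1)^j.
  j = 0: C(9,0)·(3)^0 = 1·1 = 1.
  j = 1: C(9,1)·(3)^1 = 9·3 = 27.
  j = 2: C(9,2)·(3)^2 = 36·9 = 324.
  j = 3: C(9,3)·(3)^3 = 84·27 = 2268.
  V_q(n, t) = 1 + 27 + 324 + 2268 = 2620.
Step 2: q^n = 4^9 = 262144.
Step 3: Hamming bound ⌊q^n / V_q(n,t)⌋ = ⌊262144/2620⌋ = 100.
Step 4: Compare |C| = 64 to 100: satisfied.
The claimed |C| lies below the Hamming bound.


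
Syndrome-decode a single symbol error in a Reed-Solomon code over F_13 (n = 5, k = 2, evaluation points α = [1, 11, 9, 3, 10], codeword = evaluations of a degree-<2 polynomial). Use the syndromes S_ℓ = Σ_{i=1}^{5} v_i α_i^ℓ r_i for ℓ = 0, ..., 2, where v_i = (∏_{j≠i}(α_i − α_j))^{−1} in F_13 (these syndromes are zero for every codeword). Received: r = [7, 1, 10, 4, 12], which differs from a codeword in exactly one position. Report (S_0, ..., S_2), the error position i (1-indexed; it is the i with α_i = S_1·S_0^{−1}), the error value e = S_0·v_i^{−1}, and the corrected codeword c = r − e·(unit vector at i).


S = (8, 11, 7), error at position 4, error magnitude e = 6, c = [7, 1, 10, 11, 12].

Step 1: column multipliers v_i = (∏_{j≠i}(α_i − α_j))^{−1} mod 13.
  i = 1 (α = 1): (1−11)(1−9)(1−3)(1−10) = (−10)·(−8)·(−2)·(−9) = 1440 ≡ 10, so v_1 = 10^{−1} = 4 (mod 13).
  i = 2 (α = 11): (11−1)(11−9)(11−3)(11−10) = 10·2·8·1 = 160 ≡ 4, so v_2 = 4^{−1} = 10 (mod 13).
  i = 3 (α = 9): (9−1)(9−11)(9−3)(9−10) = 8·(−2)·6·(−1) = 96 ≡ 5, so v_3 = 5^{−1} = 8 (mod 13).
  i = 4 (α = 3): (3−1)(3−11)(3−9)(3−10) = 2·(−8)·(−6)·(−7) = −672 ≡ 4, so v_4 = 4^{−1} = 10 (mod 13).
  i = 5 (α = 10): (10−1)(10−11)(10−9)(10−3) = 9·(−1)·1·7 = −63 ≡ 2, so v_5 = 2^{−1} = 7 (mod 13).
  v = [4, 10, 8, 10, 7].
Step 2: syndromes of r = [7, 1, 10, 4, 12] (all sums mod 13).
  S_0 = Σ v_i r_i = 4·7 + 10·1 + 8·10 + 10·4 + 7·12 = 242 ≡ 8.
  S_1 = Σ v_i α_i r_i = 4·1·7 + 10·11·1 + 8·9·10 + 10·3·4 + 7·10·12 = 1818 ≡ 11.
  α_i^2 mod 13 = [1, 4, 3, 9, 9].
  S_2 = Σ v_i α_i^2 r_i = 4·1·7 + 10·4·1 + 8·3·10 + 10·9·4 + 7·9·12 = 1424 ≡ 7.
  S = (8, 11, 7) ≠ 0, so r is not a codeword (an error is present).
Step 3: locate the error. For a single error e at position i, S_ℓ = v_i·e·α_i^ℓ, so α_err = S_1/S_0.
  S_0^{−1} = 8^{−1} = 5 (mod 13), so α_err = 11·5 = 55 ≡ 3 = α_4. Error position i = 4.
  Consistency check: S_2/S_1 = 7·6 = 42 ≡ 3 = α_err ✓ (single-error assumption holds).
Step 4: error magnitude e = S_0/v_4 = S_0·∏_{j≠4}(α_4 − α_j) = 8·4 = 32 ≡ 6 (mod 13).
Step 5: correct position 4: c_4 = r_4 − e = 4 − 6 ≡ 11 (mod 13). Hence c = [7, 1, 10, 11, 12].
  Check: interpolating c through the α_i gives m(x) = 5 + 2·x (degree < 2) with m(α_i) = c_i for every i, so c is indeed a codeword.


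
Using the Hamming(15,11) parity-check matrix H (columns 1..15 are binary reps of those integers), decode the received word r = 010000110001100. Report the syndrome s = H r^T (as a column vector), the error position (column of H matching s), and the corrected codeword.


s = (1, 1, 0, 0)^T, error position = 12, corrected codeword c = 010000110000100

Compute s = H r^T mod 2 one row at a time:
  s_1 = 1 + 0 + 0 + 0 + 1 + 1 + 0 + 0 = 3 ≡ 1 (mod 2).
  s_2 = 0 + 0 + 0 + 1 + 1 + 1 + 0 + 0 = 3 ≡ 1 (mod 2).
  s_3 = 1 + 0 + 0 + 1 + 0 + 0 + 0 + 0 = 2 ≡ 0 (mod 2).
  s_4 = 0 + 0 + 0 + 1 + 0 + 0 + 1 + 0 = 2 ≡ 0 (mod 2).
s = (1, 1, 0, 0)^T — this equals column 12 of H (binary 1100), so error is at position 12.
Correct: flip bit 12 of r = 010000110001100 to get c = 010000110000100.


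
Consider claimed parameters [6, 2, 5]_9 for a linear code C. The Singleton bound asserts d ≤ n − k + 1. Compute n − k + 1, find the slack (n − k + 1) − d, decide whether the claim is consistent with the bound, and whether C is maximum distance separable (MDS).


Singleton RHS = n − k + 1 = 5, slack = 0, bound satisfied, MDS.

Singleton bound: d ≤ n − k + 1.
Here n = 6, k = 2, so n − k + 1 = 5.
Given d = 5, check d ≤ 5: YES.
Slack = (n − k + 1) − d = 0.
The code is MDS (slack = 0).
Description: the claimed parameters are [6, 2, 5]_9; such a code would be MDS (meets Singleton bound).


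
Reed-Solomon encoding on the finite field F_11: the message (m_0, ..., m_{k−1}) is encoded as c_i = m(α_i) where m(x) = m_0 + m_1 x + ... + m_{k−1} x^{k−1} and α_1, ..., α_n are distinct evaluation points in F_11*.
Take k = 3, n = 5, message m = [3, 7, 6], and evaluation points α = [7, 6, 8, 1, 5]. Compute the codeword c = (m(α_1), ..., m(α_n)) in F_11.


c = [5, 8, 3, 5, 1]

Message polynomial: m(x) = 3 + 7·x + 6·x^2 (mod 11).
For each evaluation point α_i, compute m(α_i) mod 11:
  α_1 = 7: Horner steps 6 → 5 → 5, so m(7) = 5.
  α_2 = 6: Horner steps 6 → 10 → 8, so m(6) = 8.
  α_3 = 8: Horner steps 6 → 0 → 3, so m(8) = 3.
  α_4 = 1: Horner steps 6 → 2 → 5, so m(1) = 5.
  α_5 = 5: Horner steps 6 → 4 → 1, so m(5) = 1.
Codeword c = [5, 8, 3, 5, 1] ∈ F_11^5.


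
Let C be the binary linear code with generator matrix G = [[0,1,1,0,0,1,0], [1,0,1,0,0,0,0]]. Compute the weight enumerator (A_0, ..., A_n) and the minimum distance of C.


Weight distribution: A_0 = 1, A_2 = 1, A_3 = 2. Minimum distance d = 2.

Enumerate all 2^2 = 4 messages m ∈ F_2^2.
For each, compute codeword c = mG in F_2^7, then tally its weight.
  m = 00 → c = 0000000, weight = 0.
  m = 10 → c = 0110010, weight = 3.
  m = 01 → c = 1010000, weight = 2.
  m = 11 → c = 1100010, weight = 3.
Tally weights:
  weight 0: 1 codewords.
  weight 2: 1 codewords.
  weight 3: 2 codewords.
Minimum distance d = smallest w > 0 with A_w > 0 = 2.
Sanity: Σ A_w = 4 = 2^2 = 4 ✓.


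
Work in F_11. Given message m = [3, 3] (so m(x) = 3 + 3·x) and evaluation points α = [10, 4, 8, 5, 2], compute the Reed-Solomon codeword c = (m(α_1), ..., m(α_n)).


c = [0, 4, 5, 7, 9]

Message polynomial: m(x) = 3 + 3·x (mod 11).
For each evaluation point α_i, compute m(α_i) mod 11:
  α_1 = 10: Horner steps 3 → 0, so m(10) = 0.
  α_2 = 4: Horner steps 3 → 4, so m(4) = 4.
  α_3 = 8: Horner steps 3 → 5, so m(8) = 5.
  α_4 = 5: Horner steps 3 → 7, so m(5) = 7.
  α_5 = 2: Horner steps 3 → 9, so m(2) = 9.
Codeword c = [0, 4, 5, 7, 9] ∈ F_11^5.


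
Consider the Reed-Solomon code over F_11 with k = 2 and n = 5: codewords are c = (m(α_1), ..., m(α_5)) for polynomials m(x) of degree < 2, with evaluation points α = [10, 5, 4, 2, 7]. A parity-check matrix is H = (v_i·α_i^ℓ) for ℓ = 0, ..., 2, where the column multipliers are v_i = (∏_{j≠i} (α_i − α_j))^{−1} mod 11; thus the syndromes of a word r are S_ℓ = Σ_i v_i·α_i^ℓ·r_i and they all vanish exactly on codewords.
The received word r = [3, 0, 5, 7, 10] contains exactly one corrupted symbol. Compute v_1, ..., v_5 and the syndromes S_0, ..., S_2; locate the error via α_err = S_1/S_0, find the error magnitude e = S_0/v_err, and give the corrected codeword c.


S = (4, 5, 9), error at position 3, error magnitude e = 10, c = [3, 0, 6, 7, 10].

Step 1: column multipliers v_i = (∏_{j≠i}(α_i − α_j))^{−1} mod 11.
  i = 1 (α = 10): (10−5)(10−4)(10−2)(10−7) = 5·6·8·3 = 720 ≡ 5, so v_1 = 5^{−1} = 9 (mod 11).
  i = 2 (α = 5): (5−10)(5−4)(5−2)(5−7) = (−5)·1·3·(−2) = 30 ≡ 8, so v_2 = 8^{−1} = 7 (mod 11).
  i = 3 (α = 4): (4−10)(4−5)(4−2)(4−7) = (−6)·(−1)·2·(−3) = −36 ≡ 8, so v_3 = 8^{−1} = 7 (mod 11).
  i = 4 (α = 2): (2−10)(2−5)(2−4)(2−7) = (−8)·(−3)·(−2)·(−5) = 240 ≡ 9, so v_4 = 9^{−1} = 5 (mod 11).
  i = 5 (α = 7): (7−10)(7−5)(7−4)(7−2) = (−3)·2·3·5 = −90 ≡ 9, so v_5 = 9^{−1} = 5 (mod 11).
  v = [9, 7, 7, 5, 5].
Step 2: syndromes of r = [3, 0, 5, 7, 10] (all sums mod 11).
  S_0 = Σ v_i r_i = 9·3 + 7·0 + 7·5 + 5·7 + 5·10 = 147 ≡ 4.
  S_1 = Σ v_i α_i r_i = 9·10·3 + 7·5·0 + 7·4·5 + 5·2·7 + 5·7·10 = 830 ≡ 5.
  α_i^2 mod 11 = [1, 3, 5, 4, 5].
  S_2 = Σ v_i α_i^2 r_i = 9·1·3 + 7·3·0 + 7·5·5 + 5·4·7 + 5·5·10 = 592 ≡ 9.
  S = (4, 5, 9) ≠ 0, so r is not a codeword (an error is present).
Step 3: locate the error. For a single error e at position i, S_ℓ = v_i·e·α_i^ℓ, so α_err = S_1/S_0.
  S_0^{−1} = 4^{−1} = 3 (mod 11), so α_err = 5·3 = 15 ≡ 4 = α_3. Error position i = 3.
  Consistency check: S_2/S_1 = 9·9 = 81 ≡ 4 = α_err ✓ (single-error assumption holds).
Step 4: error magnitude e = S_0/v_3 = S_0·∏_{j≠3}(α_3 − α_j) = 4·8 = 32 ≡ 10 (mod 11).
Step 5: correct position 3: c_3 = r_3 − e = 5 − 10 ≡ 6 (mod 11). Hence c = [3, 0, 6, 7, 10].
  Check: interpolating c through the α_i gives m(x) = 8 + 5·x (degree < 2) with m(α_i) = c_i for every i, so c is indeed a codeword.


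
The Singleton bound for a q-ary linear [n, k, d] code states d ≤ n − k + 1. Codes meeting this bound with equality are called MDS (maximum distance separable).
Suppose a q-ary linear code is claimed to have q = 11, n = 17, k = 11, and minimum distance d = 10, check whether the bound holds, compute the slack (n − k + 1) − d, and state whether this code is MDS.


Singleton RHS = n − k + 1 = 7, slack = -3, bound violated (no such code; not MDS).

Singleton bound: d ≤ n − k + 1.
Here n = 17, k = 11, so n − k + 1 = 7.
Given d = 10, check d ≤ 7: NO.
Slack = (n − k + 1) − d = -3.
The slack is negative: d = 10 exceeds n − k + 1 = 7 by 3, so the Singleton bound is violated and no linear [17, 11, 10]_11 code can exist. In particular it is not MDS (MDS requires d = n − k + 1 exactly).
Description: the claimed parameters are [17, 11, 10]_11; such a code would be impossible (violates the Singleton bound).


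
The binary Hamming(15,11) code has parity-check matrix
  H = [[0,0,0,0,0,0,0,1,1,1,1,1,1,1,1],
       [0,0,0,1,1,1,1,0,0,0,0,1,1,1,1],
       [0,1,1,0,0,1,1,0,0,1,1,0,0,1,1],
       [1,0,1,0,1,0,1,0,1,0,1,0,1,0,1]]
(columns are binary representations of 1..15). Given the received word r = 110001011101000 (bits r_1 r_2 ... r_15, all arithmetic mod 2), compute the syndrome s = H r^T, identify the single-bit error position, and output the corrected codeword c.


s = (0, 0, 1, 0)^T, error position = 2, corrected codeword c = 100001011101000

Compute s = H r^T mod 2 one row at a time:
  s_1 = 1 + 1 + 1 + 0 + 1 + 0 + 0 + 0 = 4 ≡ 0 (mod 2).
  s_2 = 0 + 0 + 1 + 0 + 1 + 0 + 0 + 0 = 2 ≡ 0 (mod 2).
  s_3 = 1 + 0 + 1 + 0 + 1 + 0 + 0 + 0 = 3 ≡ 1 (mod 2).
  s_4 = 1 + 0 + 0 + 0 + 1 + 0 + 0 + 0 = 2 ≡ 0 (mod 2).
s = (0, 0, 1, 0)^T — this equals column 2 of H (binary 0010), so error is at position 2.
Correct: flip bit 2 of r = 110001011101000 to get c = 100001011101000.


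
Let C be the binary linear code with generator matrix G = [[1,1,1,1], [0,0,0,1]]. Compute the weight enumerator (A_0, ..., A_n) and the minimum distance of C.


Weight distribution: A_0 = 1, A_1 = 1, A_3 = 1, A_4 = 1. Minimum distance d = 1.

Enumerate all 2^2 = 4 messages m ∈ F_2^2.
For each, compute codeword c = mG in F_2^4, then tally its weight.
  m = 00 → c = 0000, weight = 0.
  m = 10 → c = 1111, weight = 4.
  m = 01 → c = 0001, weight = 1.
  m = 11 → c = 1110, weight = 3.
Tally weights:
  weight 0: 1 codewords.
  weight 1: 1 codewords.
  weight 3: 1 codewords.
  weight 4: 1 codewords.
Minimum distance d = smallest w > 0 with A_w > 0 = 1.
Sanity: Σ A_w = 4 = 2^2 = 4 ✓.


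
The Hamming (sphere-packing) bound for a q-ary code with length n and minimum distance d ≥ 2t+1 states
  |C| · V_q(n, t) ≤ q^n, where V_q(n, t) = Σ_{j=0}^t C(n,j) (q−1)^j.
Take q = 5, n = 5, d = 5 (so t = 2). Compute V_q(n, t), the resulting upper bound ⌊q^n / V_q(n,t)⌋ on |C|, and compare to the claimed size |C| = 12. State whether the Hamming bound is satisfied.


V_q(n, t) = 181, q^n = 3125, Hamming bound = 17, |C| = 12 ≤ bound (satisfied).

Step 1: Compute V_q(n, t) = Σ_{j=0}^2 C(n, j) (q−1)^j.
  j = 0: C(5,0)·(4)^0 = 1·1 = 1.
  j = 1: C(5,1)·(4)^1 = 5·4 = 20.
  j = 2: C(5,2)·(4)^2 = 10·16 = 160.
  V_q(n, t) = 1 + 20 + 160 = 181.
Step 2: q^n = 5^5 = 3125.
Step 3: Hamming bound ⌊q^n / V_q(n,t)⌋ = ⌊3125/181⌋ = 17.
Step 4: Compare |C| = 12 to 17: satisfied.
The claimed |C| lies below the Hamming bound.


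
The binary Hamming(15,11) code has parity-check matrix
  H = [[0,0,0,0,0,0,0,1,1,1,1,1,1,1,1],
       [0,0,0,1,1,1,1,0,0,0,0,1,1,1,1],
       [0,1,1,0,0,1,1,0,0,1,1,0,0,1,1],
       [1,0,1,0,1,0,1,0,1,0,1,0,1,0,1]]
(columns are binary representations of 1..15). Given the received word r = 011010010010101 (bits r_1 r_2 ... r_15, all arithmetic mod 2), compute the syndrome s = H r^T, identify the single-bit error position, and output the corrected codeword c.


s = (0, 1, 0, 1)^T, error position = 5, corrected codeword c = 011000010010101

Compute s = H r^T mod 2 one row at a time:
  s_1 = 1 + 0 + 0 + 1 + 0 + 1 + 0 + 1 = 4 ≡ 0 (mod 2).
  s_2 = 0 + 1 + 0 + 0 + 0 + 1 + 0 + 1 = 3 ≡ 1 (mod 2).
  s_3 = 1 + 1 + 0 + 0 + 0 + 1 + 0 + 1 = 4 ≡ 0 (mod 2).
  s_4 = 0 + 1 + 1 + 0 + 0 + 1 + 1 + 1 = 5 ≡ 1 (mod 2).
s = (0, 1, 0, 1)^T — this equals column 5 of H (binary 0101), so error is at position 5.
Correct: flip bit 5 of r = 011010010010101 to get c = 011000010010101.


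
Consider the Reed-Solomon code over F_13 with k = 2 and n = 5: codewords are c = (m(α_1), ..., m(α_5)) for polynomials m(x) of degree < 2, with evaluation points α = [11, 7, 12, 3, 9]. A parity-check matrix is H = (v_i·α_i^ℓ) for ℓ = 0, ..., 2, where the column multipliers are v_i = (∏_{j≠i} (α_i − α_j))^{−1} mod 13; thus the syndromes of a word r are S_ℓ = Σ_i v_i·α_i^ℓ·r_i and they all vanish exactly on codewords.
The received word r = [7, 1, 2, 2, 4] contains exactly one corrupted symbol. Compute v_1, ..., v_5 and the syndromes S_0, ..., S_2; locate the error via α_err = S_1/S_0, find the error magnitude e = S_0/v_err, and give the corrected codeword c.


S = (6, 5, 2), error at position 4, error magnitude e = 7, c = [7, 1, 2, 8, 4].

Step 1: column multipliers v_i = (∏_{j≠i}(α_i − α_j))^{−1} mod 13.
  i = 1 (α = 11): (11−7)(11−12)(11−3)(11−9) = 4·(−1)·8·2 = −64 ≡ 1, so v_1 = 1^{−1} = 1 (mod 13).
  i = 2 (α = 7): (7−11)(7−12)(7−3)(7−9) = (−4)·(−5)·4·(−2) = −160 ≡ 9, so v_2 = 9^{−1} = 3 (mod 13).
  i = 3 (α = 12): (12−11)(12−7)(12−3)(12−9) = 1·5·9·3 = 135 ≡ 5, so v_3 = 5^{−1} = 8 (mod 13).
  i = 4 (α = 3): (3−11)(3−7)(3−12)(3−9) = (−8)·(−4)·(−9)·(−6) = 1728 ≡ 12, so v_4 = 12^{−1} = 12 (mod 13).
  i = 5 (α = 9): (9−11)(9−7)(9−12)(9−3) = (−2)·2·(−3)·6 = 72 ≡ 7, so v_5 = 7^{−1} = 2 (mod 13).
  v = [1, 3, 8, 12, 2].
Step 2: syndromes of r = [7, 1, 2, 2, 4] (all sums mod 13).
  S_0 = Σ v_i r_i = 1·7 + 3·1 + 8·2 + 12·2 + 2·4 = 58 ≡ 6.
  S_1 = Σ v_i α_i r_i = 1·11·7 + 3·7·1 + 8·12·2 + 12·3·2 + 2·9·4 = 434 ≡ 5.
  α_i^2 mod 13 = [4, 10, 1, 9, 3].
  S_2 = Σ v_i α_i^2 r_i = 1·4·7 + 3·10·1 + 8·1·2 + 12·9·2 + 2·3·4 = 314 ≡ 2.
  S = (6, 5, 2) ≠ 0, so r is not a codeword (an error is present).
Step 3: locate the error. For a single error e at position i, S_ℓ = v_i·e·α_i^ℓ, so α_err = S_1/S_0.
  S_0^{−1} = 6^{−1} = 11 (mod 13), so α_err = 5·11 = 55 ≡ 3 = α_4. Error position i = 4.
  Consistency check: S_2/S_1 = 2·8 = 16 ≡ 3 = α_err ✓ (single-error assumption holds).
Step 4: error magnitude e = S_0/v_4 = S_0·∏_{j≠4}(α_4 − α_j) = 6·12 = 72 ≡ 7 (mod 13).
Step 5: correct position 4: c_4 = r_4 − e = 2 − 7 ≡ 8 (mod 13). Hence c = [7, 1, 2, 8, 4].
  Check: interpolating c through the α_i gives m(x) = 10 + 8·x (degree < 2) with m(α_i) = c_i for every i, so c is indeed a codeword.


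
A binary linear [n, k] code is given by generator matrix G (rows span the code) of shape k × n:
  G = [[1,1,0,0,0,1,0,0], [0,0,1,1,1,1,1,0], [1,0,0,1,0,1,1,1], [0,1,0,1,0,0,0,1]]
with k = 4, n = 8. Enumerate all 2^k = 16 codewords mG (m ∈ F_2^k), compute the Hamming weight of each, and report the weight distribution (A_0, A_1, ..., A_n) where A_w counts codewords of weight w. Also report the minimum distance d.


Weight distribution: A_0 = 1, A_1 = 1, A_3 = 2, A_4 = 5, A_5 = 5, A_6 = 2. Minimum distance d = 1.

Enumerate all 2^4 = 16 messages m ∈ F_2^4.
For each, compute codeword c = mG in F_2^8, then tally its weight.
  m = 0000 → c = 00000000, weight = 0.
  m = 1000 → c = 11000100, weight = 3.
  m = 0100 → c = 00111110, weight = 5.
  m = 1100 → c = 11111010, weight = 6.
  m = 0010 → c = 10010111, weight = 5.
  m = 1010 → c = 01010011, weight = 4.
  m = 0110 → c = 10101001, weight = 4.
  m = 1110 → c = 01101101, weight = 5.
  m = 0001 → c = 01010001, weight = 3.
  m = 1001 → c = 10010101, weight = 4.
  m = 0101 → c = 01101111, weight = 6.
  m = 1101 → c = 10101011, weight = 5.
  m = 0011 → c = 11000110, weight = 4.
  m = 1011 → c = 00000010, weight = 1.
  m = 0111 → c = 11111000, weight = 5.
  m = 1111 → c = 00111100, weight = 4.
Tally weights:
  weight 0: 1 codewords.
  weight 1: 1 codewords.
  weight 3: 2 codewords.
  weight 4: 5 codewords.
  weight 5: 5 codewords.
  weight 6: 2 codewords.
Minimum distance d = smallest w > 0 with A_w > 0 = 1.
Sanity: Σ A_w = 16 = 2^4 = 16 ✓.


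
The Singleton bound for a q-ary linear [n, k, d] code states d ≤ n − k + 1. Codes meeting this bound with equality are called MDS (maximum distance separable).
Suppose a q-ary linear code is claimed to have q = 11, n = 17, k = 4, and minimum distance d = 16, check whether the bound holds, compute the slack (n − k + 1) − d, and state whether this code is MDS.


Singleton RHS = n − k + 1 = 14, slack = -2, bound violated (no such code; not MDS).

Singleton bound: d ≤ n − k + 1.
Here n = 17, k = 4, so n − k + 1 = 14.
Given d = 16, check d ≤ 14: NO.
Slack = (n − k + 1) − d = -2.
The slack is negative: d = 16 exceeds n − k + 1 = 14 by 2, so the Singleton bound is violated and no linear [17, 4, 16]_11 code can exist. In particular it is not MDS (MDS requires d = n − k + 1 exactly).
Description: the claimed parameters are [17, 4, 16]_11; such a code would be impossible (violates the Singleton bound).


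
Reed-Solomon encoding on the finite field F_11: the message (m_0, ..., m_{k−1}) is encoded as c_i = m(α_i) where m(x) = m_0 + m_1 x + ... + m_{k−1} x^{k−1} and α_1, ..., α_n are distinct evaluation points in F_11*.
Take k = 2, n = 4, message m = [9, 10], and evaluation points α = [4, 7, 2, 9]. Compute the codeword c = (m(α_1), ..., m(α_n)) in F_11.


c = [5, 2, 7, 0]

Message polynomial: m(x) = 9 + 10·x (mod 11).
For each evaluation point α_i, compute m(α_i) mod 11:
  α_1 = 4: Horner steps 10 → 5, so m(4) = 5.
  α_2 = 7: Horner steps 10 → 2, so m(7) = 2.
  α_3 = 2: Horner steps 10 → 7, so m(2) = 7.
  α_4 = 9: Horner steps 10 → 0, so m(9) = 0.
Codeword c = [5, 2, 7, 0] ∈ F_11^4.


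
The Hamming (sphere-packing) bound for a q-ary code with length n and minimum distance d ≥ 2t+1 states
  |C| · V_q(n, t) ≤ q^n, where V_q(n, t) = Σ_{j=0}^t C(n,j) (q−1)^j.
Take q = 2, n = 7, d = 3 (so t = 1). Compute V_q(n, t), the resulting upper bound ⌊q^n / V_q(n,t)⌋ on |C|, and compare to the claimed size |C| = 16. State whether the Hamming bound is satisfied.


V_q(n, t) = 8, q^n = 128, Hamming bound = 16, |C| = 16 ≤ bound (satisfied).

Step 1: Compute V_q(n, t) = Σ_{j=0}^1 C(n, j) (q−1)^j.
  j = 0: C(7,0)·(1)^0 = 1·1 = 1.
  j = 1: C(7,1)·(1)^1 = 7·1 = 7.
  V_q(n, t) = 1 + 7 = 8.
Step 2: q^n = 2^7 = 128.
Step 3: Hamming bound ⌊q^n / V_q(n,t)⌋ = ⌊128/8⌋ = 16.
Step 4: Compare |C| = 16 to 16: satisfied.
The claimed |C| lies at the Hamming bound (tight).


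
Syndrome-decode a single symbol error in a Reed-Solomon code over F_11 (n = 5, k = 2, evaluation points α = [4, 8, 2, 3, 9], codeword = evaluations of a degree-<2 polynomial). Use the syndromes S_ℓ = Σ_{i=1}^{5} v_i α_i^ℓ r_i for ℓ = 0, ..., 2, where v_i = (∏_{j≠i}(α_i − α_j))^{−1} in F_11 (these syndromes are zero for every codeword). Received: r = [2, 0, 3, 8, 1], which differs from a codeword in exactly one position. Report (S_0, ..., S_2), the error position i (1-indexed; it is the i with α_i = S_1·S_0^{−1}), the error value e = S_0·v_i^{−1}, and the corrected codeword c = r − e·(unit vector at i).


S = (7, 8, 6), error at position 5, error magnitude e = 7, c = [2, 0, 3, 8, 5].

Step 1: column multipliers v_i = (∏_{j≠i}(α_i − α_j))^{−1} mod 11.
  i = 1 (α = 4): (4−8)(4−2)(4−3)(4−9) = (−4)·2·1·(−5) = 40 ≡ 7, so v_1 = 7^{−1} = 8 (mod 11).
  i = 2 (α = 8): (8−4)(8−2)(8−3)(8−9) = 4·6·5·(−1) = −120 ≡ 1, so v_2 = 1^{−1} = 1 (mod 11).
  i = 3 (α = 2): (2−4)(2−8)(2−3)(2−9) = (−2)·(−6)·(−1)·(−7) = 84 ≡ 7, so v_3 = 7^{−1} = 8 (mod 11).
  i = 4 (α = 3): (3−4)(3−8)(3−2)(3−9) = (−1)·(−5)·1·(−6) = −30 ≡ 3, so v_4 = 3^{−1} = 4 (mod 11).
  i = 5 (α = 9): (9−4)(9−8)(9−2)(9−3) = 5·1·7·6 = 210 ≡ 1, so v_5 = 1^{−1} = 1 (mod 11).
  v = [8, 1, 8, 4, 1].
Step 2: syndromes of r = [2, 0, 3, 8, 1] (all sums mod 11).
  S_0 = Σ v_i r_i = 8·2 + 1·0 + 8·3 + 4·8 + 1·1 = 73 ≡ 7.
  S_1 = Σ v_i α_i r_i = 8·4·2 + 1·8·0 + 8·2·3 + 4·3·8 + 1·9·1 = 217 ≡ 8.
  α_i^2 mod 11 = [5, 9, 4, 9, 4].
  S_2 = Σ v_i α_i^2 r_i = 8·5·2 + 1·9·0 + 8·4·3 + 4·9·8 + 1·4·1 = 468 ≡ 6.
  S = (7, 8, 6) ≠ 0, so r is not a codeword (an error is present).
Step 3: locate the error. For a single error e at position i, S_ℓ = v_i·e·α_i^ℓ, so α_err = S_1/S_0.
  S_0^{−1} = 7^{−1} = 8 (mod 11), so α_err = 8·8 = 64 ≡ 9 = α_5. Error position i = 5.
  Consistency check: S_2/S_1 = 6·7 = 42 ≡ 9 = α_err ✓ (single-error assumption holds).
Step 4: error magnitude e = S_0/v_5 = S_0·∏_{j≠5}(α_5 − α_j) = 7·1 = 7 ≡ 7 (mod 11).
Step 5: correct position 5: c_5 = r_5 − e = 1 − 7 ≡ 5 (mod 11). Hence c = [2, 0, 3, 8, 5].
  Check: interpolating c through the α_i gives m(x) = 4 + 5·x (degree < 2) with m(α_i) = c_i for every i, so c is indeed a codeword.


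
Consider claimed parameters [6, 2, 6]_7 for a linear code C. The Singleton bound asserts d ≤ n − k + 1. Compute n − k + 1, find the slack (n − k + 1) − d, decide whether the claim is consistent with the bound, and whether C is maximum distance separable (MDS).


Singleton RHS = n − k + 1 = 5, slack = -1, bound violated (no such code; not MDS).

Singleton bound: d ≤ n − k + 1.
Here n = 6, k = 2, so n − k + 1 = 5.
Given d = 6, check d ≤ 5: NO.
Slack = (n − k + 1) − d = -1.
The slack is negative: d = 6 exceeds n − k + 1 = 5 by 1, so the Singleton bound is violated and no linear [6, 2, 6]_7 code can exist. In particular it is not MDS (MDS requires d = n − k + 1 exactly).
Description: the claimed parameters are [6, 2, 6]_7; such a code would be impossible (violates the Singleton bound).


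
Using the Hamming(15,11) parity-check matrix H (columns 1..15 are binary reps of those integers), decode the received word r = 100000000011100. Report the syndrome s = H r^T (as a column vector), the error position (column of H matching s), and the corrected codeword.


s = (1, 0, 1, 1)^T, error position = 11, corrected codeword c = 100000000001100

Compute s = H r^T mod 2 one row at a time:
  s_1 = 0 + 0 + 0 + 1 + 1 + 1 + 0 + 0 = 3 ≡ 1 (mod 2).
  s_2 = 0 + 0 + 0 + 0 + 1 + 1 + 0 + 0 = 2 ≡ 0 (mod 2).
  s_3 = 0 + 0 + 0 + 0 + 0 + 1 + 0 + 0 = 1 ≡ 1 (mod 2).
  s_4 = 1 + 0 + 0 + 0 + 0 + 1 + 1 + 0 = 3 ≡ 1 (mod 2).
s = (1, 0, 1, 1)^T — this equals column 11 of H (binary 1011), so error is at position 11.
Correct: flip bit 11 of r = 100000000011100 to get c = 100000000001100.


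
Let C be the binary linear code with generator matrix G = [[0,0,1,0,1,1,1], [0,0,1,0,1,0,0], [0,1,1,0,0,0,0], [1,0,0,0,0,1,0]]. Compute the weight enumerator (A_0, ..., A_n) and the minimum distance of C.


Weight distribution: A_0 = 1, A_2 = 6, A_4 = 9. Minimum distance d = 2.

Enumerate all 2^4 = 16 messages m ∈ F_2^4.
For each, compute codeword c = mG in F_2^7, then tally its weight.
  m = 0000 → c = 0000000, weight = 0.
  m = 1000 → c = 0010111, weight = 4.
  m = 0100 → c = 0010100, weight = 2.
  m = 1100 → c = 0000011, weight = 2.
  m = 0010 → c = 0110000, weight = 2.
  m = 1010 → c = 0100111, weight = 4.
  m = 0110 → c = 0100100, weight = 2.
  m = 1110 → c = 0110011, weight = 4.
  m = 0001 → c = 1000010, weight = 2.
  m = 1001 → c = 1010101, weight = 4.
  m = 0101 → c = 1010110, weight = 4.
  m = 1101 → c = 1000001, weight = 2.
  m = 0011 → c = 1110010, weight = 4.
  m = 1011 → c = 1100101, weight = 4.
  m = 0111 → c = 1100110, weight = 4.
  m = 1111 → c = 1110001, weight = 4.
Tally weights:
  weight 0: 1 codewords.
  weight 2: 6 codewords.
  weight 4: 9 codewords.
Minimum distance d = smallest w > 0 with A_w > 0 = 2.
Sanity: Σ A_w = 16 = 2^4 = 16 ✓.


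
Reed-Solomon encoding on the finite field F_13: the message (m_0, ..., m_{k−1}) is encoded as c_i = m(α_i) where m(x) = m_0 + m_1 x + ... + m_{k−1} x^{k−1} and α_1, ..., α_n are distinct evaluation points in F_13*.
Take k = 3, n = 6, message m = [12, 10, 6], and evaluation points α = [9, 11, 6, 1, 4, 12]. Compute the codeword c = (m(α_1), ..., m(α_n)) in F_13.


c = [3, 3, 2, 2, 5, 8]

Message polynomial: m(x) = 12 + 10·x + 6·x^2 (mod 13).
For each evaluation point α_i, compute m(α_i) mod 13:
  α_1 = 9: Horner steps 6 → 12 → 3, so m(9) = 3.
  α_2 = 11: Horner steps 6 → 11 → 3, so m(11) = 3.
  α_3 = 6: Horner steps 6 → 7 → 2, so m(6) = 2.
  α_4 = 1: Horner steps 6 → 3 → 2, so m(1) = 2.
  α_5 = 4: Horner steps 6 → 8 → 5, so m(4) = 5.
  α_6 = 12: Horner steps 6 → 4 → 8, so m(12) = 8.
Codeword c = [3, 3, 2, 2, 5, 8] ∈ F_13^6.


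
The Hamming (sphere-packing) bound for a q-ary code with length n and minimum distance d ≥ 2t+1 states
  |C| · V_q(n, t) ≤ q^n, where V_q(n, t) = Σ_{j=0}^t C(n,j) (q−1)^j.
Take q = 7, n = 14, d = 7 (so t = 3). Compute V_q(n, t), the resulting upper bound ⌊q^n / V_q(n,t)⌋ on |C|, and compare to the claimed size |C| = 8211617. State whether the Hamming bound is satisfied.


V_q(n, t) = 81985, q^n = 678223072849, Hamming bound = 8272526, |C| = 8211617 ≤ bound (satisfied).

Step 1: Compute V_q(n, t) = Σ_{j=0}^3 C(n, j) (q−1)^j.
  j = 0: C(14,0)·(6)^0 = 1·1 = 1.
  j = 1: C(14,1)·(6)^1 = 14·6 = 84.
  j = 2: C(14,2)·(6)^2 = 91·36 = 3276.
  j = 3: C(14,3)·(6)^3 = 364·216 = 78624.
  V_q(n, t) = 1 + 84 + 3276 + 78624 = 81985.
Step 2: q^n = 7^14 = 678223072849.
Step 3: Hamming bound ⌊q^n / V_q(n,t)⌋ = ⌊678223072849/81985⌋ = 8272526.
Step 4: Compare |C| = 8211617 to 8272526: satisfied.
The claimed |C| lies below the Hamming bound.


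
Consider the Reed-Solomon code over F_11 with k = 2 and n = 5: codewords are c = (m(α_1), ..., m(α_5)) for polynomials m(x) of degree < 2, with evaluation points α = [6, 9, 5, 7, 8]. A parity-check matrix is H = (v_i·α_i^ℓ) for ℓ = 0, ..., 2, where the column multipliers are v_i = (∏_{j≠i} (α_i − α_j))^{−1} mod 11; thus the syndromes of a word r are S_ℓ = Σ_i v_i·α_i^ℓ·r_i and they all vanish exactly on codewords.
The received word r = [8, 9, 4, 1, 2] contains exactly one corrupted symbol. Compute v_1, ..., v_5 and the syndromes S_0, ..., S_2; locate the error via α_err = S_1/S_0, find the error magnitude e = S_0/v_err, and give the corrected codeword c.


S = (6, 4, 10), error at position 5, error magnitude e = 8, c = [8, 9, 4, 1, 5].

Step 1: column multipliers v_i = (∏_{j≠i}(α_i − α_j))^{−1} mod 11.
  i = 1 (α = 6): (6−9)(6−5)(6−7)(6−8) = (−3)·1·(−1)·(−2) = −6 ≡ 5, so v_1 = 5^{−1} = 9 (mod 11).
  i = 2 (α = 9): (9−6)(9−5)(9−7)(9−8) = 3·4·2·1 = 24 ≡ 2, so v_2 = 2^{−1} = 6 (mod 11).
  i = 3 (α = 5): (5−6)(5−9)(5−7)(5−8) = (−1)·(−4)·(−2)·(−3) = 24 ≡ 2, so v_3 = 2^{−1} = 6 (mod 11).
  i = 4 (α = 7): (7−6)(7−9)(7−5)(7−8) = 1·(−2)·2·(−1) = 4 ≡ 4, so v_4 = 4^{−1} = 3 (mod 11).
  i = 5 (α = 8): (8−6)(8−9)(8−5)(8−7) = 2·(−1)·3·1 = −6 ≡ 5, so v_5 = 5^{−1} = 9 (mod 11).
  v = [9, 6, 6, 3, 9].
Step 2: syndromes of r = [8, 9, 4, 1, 2] (all sums mod 11).
  S_0 = Σ v_i r_i = 9·8 + 6·9 + 6·4 + 3·1 + 9·2 = 171 ≡ 6.
  S_1 = Σ v_i α_i r_i = 9·6·8 + 6·9·9 + 6·5·4 + 3·7·1 + 9·8·2 = 1203 ≡ 4.
  α_i^2 mod 11 = [3, 4, 3, 5, 9].
  S_2 = Σ v_i α_i^2 r_i = 9·3·8 + 6·4·9 + 6·3·4 + 3·5·1 + 9·9·2 = 681 ≡ 10.
  S = (6, 4, 10) ≠ 0, so r is not a codeword (an error is present).
Step 3: locate the error. For a single error e at position i, S_ℓ = v_i·e·α_i^ℓ, so α_err = S_1/S_0.
  S_0^{−1} = 6^{−1} = 2 (mod 11), so α_err = 4·2 = 8 ≡ 8 = α_5. Error position i = 5.
  Consistency check: S_2/S_1 = 10·3 = 30 ≡ 8 = α_err ✓ (single-error assumption holds).
Step 4: error magnitude e = S_0/v_5 = S_0·∏_{j≠5}(α_5 − α_j) = 6·5 = 30 ≡ 8 (mod 11).
Step 5: correct position 5: c_5 = r_5 − e = 2 − 8 ≡ 5 (mod 11). Hence c = [8, 9, 4, 1, 5].
  Check: interpolating c through the α_i gives m(x) = 6 + 4·x (degree < 2) with m(α_i) = c_i for every i, so c is indeed a codeword.


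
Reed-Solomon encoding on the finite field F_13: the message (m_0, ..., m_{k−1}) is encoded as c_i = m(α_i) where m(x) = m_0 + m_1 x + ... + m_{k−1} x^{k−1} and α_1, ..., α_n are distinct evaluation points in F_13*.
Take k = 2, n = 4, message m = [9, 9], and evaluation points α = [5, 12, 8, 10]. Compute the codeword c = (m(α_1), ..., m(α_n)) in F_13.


c = [2, 0, 3, 8]

Message polynomial: m(x) = 9 + 9·x (mod 13).
For each evaluation point α_i, compute m(α_i) mod 13:
  α_1 = 5: Horner steps 9 → 2, so m(5) = 2.
  α_2 = 12: Horner steps 9 → 0, so m(12) = 0.
  α_3 = 8: Horner steps 9 → 3, so m(8) = 3.
  α_4 = 10: Horner steps 9 → 8, so m(10) = 8.
Codeword c = [2, 0, 3, 8] ∈ F_13^4.


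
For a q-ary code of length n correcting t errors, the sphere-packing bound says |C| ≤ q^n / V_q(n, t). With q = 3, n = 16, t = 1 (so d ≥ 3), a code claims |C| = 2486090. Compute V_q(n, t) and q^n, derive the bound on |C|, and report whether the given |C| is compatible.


V_q(n, t) = 33, q^n = 43046721, Hamming bound = 1304446, |C| = 2486090 > bound (violated).

Step 1: Compute V_q(n, t) = Σ_{j=0}^1 C(n, j) (q−1)^j.
  j = 0: C(16,0)·(2)^0 = 1·1 = 1.
  j = 1: C(16,1)·(2)^1 = 16·2 = 32.
  V_q(n, t) = 1 + 32 = 33.
Step 2: q^n = 3^16 = 43046721.
Step 3: Hamming bound ⌊q^n / V_q(n,t)⌋ = ⌊43046721/33⌋ = 1304446.
Step 4: Compare |C| = 2486090 to 1304446: violated.
The claimed |C| lies above the Hamming bound, so no 3-ary code of length 16 with d ≥ 3 can have 2486090 codewords.


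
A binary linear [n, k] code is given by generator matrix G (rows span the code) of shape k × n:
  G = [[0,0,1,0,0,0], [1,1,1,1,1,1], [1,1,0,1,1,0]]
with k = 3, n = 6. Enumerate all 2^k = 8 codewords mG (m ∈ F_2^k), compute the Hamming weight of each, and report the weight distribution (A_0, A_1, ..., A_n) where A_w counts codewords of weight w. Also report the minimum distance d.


Weight distribution: A_0 = 1, A_1 = 2, A_2 = 1, A_4 = 1, A_5 = 2, A_6 = 1. Minimum distance d = 1.

Enumerate all 2^3 = 8 messages m ∈ F_2^3.
For each, compute codeword c = mG in F_2^6, then tally its weight.
  m = 000 → c = 000000, weight = 0.
  m = 100 → c = 001000, weight = 1.
  m = 010 → c = 111111, weight = 6.
  m = 110 → c = 110111, weight = 5.
  m = 001 → c = 110110, weight = 4.
  m = 101 → c = 111110, weight = 5.
  m = 011 → c = 001001, weight = 2.
  m = 111 → c = 000001, weight = 1.
Tally weights:
  weight 0: 1 codewords.
  weight 1: 2 codewords.
  weight 2: 1 codewords.
  weight 4: 1 codewords.
  weight 5: 2 codewords.
  weight 6: 1 codewords.
Minimum distance d = smallest w > 0 with A_w > 0 = 1.
Sanity: Σ A_w = 8 = 2^3 = 8 ✓.


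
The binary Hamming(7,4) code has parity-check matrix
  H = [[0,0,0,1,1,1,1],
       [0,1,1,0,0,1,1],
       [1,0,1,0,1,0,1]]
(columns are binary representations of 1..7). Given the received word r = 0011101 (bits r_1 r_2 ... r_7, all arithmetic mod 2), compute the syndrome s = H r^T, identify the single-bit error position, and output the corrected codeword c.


s = (1, 0, 1)^T, error position = 5, corrected codeword c = 0011001

Compute s = H r^T mod 2 one row at a time:
  s_1 = 1 + 1 + 0 + 1 = 3 ≡ 1 (mod 2).
  s_2 = 0 + 1 + 0 + 1 = 2 ≡ 0 (mod 2).
  s_3 = 0 + 1 + 1 + 1 = 3 ≡ 1 (mod 2).
s = (1, 0, 1)^T — this equals column 5 of H (binary 101), so error is at position 5.
Correct: flip bit 5 of r = 0011101 to get c = 0011001.


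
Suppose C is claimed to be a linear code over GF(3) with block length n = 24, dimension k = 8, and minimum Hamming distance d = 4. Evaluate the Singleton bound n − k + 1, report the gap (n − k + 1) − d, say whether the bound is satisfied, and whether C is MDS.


Singleton RHS = n − k + 1 = 17, slack = 13, bound satisfied, not MDS.

Singleton bound: d ≤ n − k + 1.
Here n = 24, k = 8, so n − k + 1 = 17.
Given d = 4, check d ≤ 17: YES.
Slack = (n − k + 1) − d = 13.
The code is NOT MDS (slack = 13 > 0).
Description: the claimed parameters are [24, 8, 4]_3; such a code would be non-MDS.
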